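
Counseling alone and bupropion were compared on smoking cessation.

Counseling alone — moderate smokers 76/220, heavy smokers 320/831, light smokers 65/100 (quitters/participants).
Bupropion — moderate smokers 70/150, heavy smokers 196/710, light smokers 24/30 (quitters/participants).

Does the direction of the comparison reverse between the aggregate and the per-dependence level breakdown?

No

Moderate smokers: counseling alone 76/220 = 34.5%, bupropion 70/150 = 46.7% → bupropion
Heavy smokers: counseling alone 320/831 = 38.5%, bupropion 196/710 = 27.6% → counseling alone
Light smokers: counseling alone 65/100 = 65.0%, bupropion 24/30 = 80.0% → bupropion
Overall: counseling alone 461/1151 = 40.1%, bupropion 290/890 = 32.6% → counseling alone
Neither sweeps: counseling alone wins 1 of 3 groups, bupropion wins 2. Counseling alone wins overall but not every group — no Simpson reversal.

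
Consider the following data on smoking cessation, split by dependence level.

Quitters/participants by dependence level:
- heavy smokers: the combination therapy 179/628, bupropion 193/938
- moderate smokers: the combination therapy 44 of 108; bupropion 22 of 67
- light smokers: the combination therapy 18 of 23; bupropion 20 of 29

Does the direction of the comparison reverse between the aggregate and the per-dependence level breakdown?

Heavy smokers: the combination therapy 179/628 = 28.5%, bupropion 193/938 = 20.6% → the combination therapy
Moderate smokers: the combination therapy 44/108 = 40.7%, bupropion 22/67 = 32.8% → the combination therapy
Light smokers: the combination therapy 18/23 = 78.3%, bupropion 20/29 = 69.0% → the combination therapy
Overall: the combination therapy 241/759 = 31.8%, bupropion 235/1034 = 22.7% → the combination therapy
The combination therapy wins overall and in every dependence group — no reversal.

No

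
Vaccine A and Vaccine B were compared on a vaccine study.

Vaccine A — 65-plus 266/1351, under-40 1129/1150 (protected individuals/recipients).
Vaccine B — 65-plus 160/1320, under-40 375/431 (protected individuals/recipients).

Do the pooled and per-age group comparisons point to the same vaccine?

Yes

65-plus: Vaccine A 266/1351 = 19.7%, Vaccine B 160/1320 = 12.1% → Vaccine A
Under-40: Vaccine A 1129/1150 = 98.2%, Vaccine B 375/431 = 87.0% → Vaccine A
Overall: Vaccine A 1395/2501 = 55.8%, Vaccine B 535/1751 = 30.6% → Vaccine A
Vaccine A wins overall and in every age group — no reversal.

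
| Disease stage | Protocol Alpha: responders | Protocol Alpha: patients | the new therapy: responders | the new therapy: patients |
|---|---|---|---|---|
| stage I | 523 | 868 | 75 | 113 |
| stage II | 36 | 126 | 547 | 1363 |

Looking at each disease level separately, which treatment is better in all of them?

the new therapy

Stage I: Protocol Alpha 523/868 = 60.3%, the new therapy 75/113 = 66.4% → the new therapy
Stage II: Protocol Alpha 36/126 = 28.6%, the new therapy 547/1363 = 40.1% → the new therapy
The new therapy has the higher rate in both groups.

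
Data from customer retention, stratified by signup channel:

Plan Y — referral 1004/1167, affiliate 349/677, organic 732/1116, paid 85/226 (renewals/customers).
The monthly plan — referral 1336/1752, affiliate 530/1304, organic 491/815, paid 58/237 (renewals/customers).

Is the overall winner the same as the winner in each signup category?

Referral: Plan Y 1004/1167 = 86.0%, the monthly plan 1336/1752 = 76.3% → Plan Y
Affiliate: Plan Y 349/677 = 51.6%, the monthly plan 530/1304 = 40.6% → Plan Y
Organic: Plan Y 732/1116 = 65.6%, the monthly plan 491/815 = 60.2% → Plan Y
Paid: Plan Y 85/226 = 37.6%, the monthly plan 58/237 = 24.5% → Plan Y
Overall: Plan Y 2170/3186 = 68.1%, the monthly plan 2415/4108 = 58.8% → Plan Y
Plan Y wins overall and in every signup group — no reversal.

Yes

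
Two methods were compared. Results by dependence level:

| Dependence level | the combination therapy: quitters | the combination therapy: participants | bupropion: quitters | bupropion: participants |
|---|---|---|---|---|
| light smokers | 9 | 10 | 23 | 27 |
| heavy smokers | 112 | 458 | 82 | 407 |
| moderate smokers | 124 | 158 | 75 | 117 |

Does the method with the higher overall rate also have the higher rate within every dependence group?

Yes

Light smokers: the combination therapy 9/10 = 90.0%, bupropion 23/27 = 85.2% → the combination therapy
Heavy smokers: the combination therapy 112/458 = 24.5%, bupropion 82/407 = 20.1% → the combination therapy
Moderate smokers: the combination therapy 124/158 = 78.5%, bupropion 75/117 = 64.1% → the combination therapy
Overall: the combination therapy 245/626 = 39.1%, bupropion 180/551 = 32.7% → the combination therapy
The combination therapy wins overall and in every dependence group — no reversal.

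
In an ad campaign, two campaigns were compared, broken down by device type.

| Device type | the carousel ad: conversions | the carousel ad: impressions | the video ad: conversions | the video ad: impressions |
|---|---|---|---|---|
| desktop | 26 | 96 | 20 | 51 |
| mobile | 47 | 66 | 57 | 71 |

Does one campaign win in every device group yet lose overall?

No

Desktop: the carousel ad 26/96 = 27.1%, the video ad 20/51 = 39.2% → the video ad
Mobile: the carousel ad 47/66 = 71.2%, the video ad 57/71 = 80.3% → the video ad
Overall: the carousel ad 73/162 = 45.1%, the video ad 77/122 = 63.1% → the video ad
The video ad wins overall and in every device group — no reversal.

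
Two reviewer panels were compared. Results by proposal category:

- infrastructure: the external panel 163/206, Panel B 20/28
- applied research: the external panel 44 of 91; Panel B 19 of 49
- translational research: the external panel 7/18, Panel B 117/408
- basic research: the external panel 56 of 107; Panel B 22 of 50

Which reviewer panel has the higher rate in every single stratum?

Infrastructure: the external panel 163/206 = 79.1%, Panel B 20/28 = 71.4% → the external panel
Applied research: the external panel 44/91 = 48.4%, Panel B 19/49 = 38.8% → the external panel
Translational research: the external panel 7/18 = 38.9%, Panel B 117/408 = 28.7% → the external panel
Basic research: the external panel 56/107 = 52.3%, Panel B 22/50 = 44.0% → the external panel
The external panel has the higher rate in all 4 groups.

the external panel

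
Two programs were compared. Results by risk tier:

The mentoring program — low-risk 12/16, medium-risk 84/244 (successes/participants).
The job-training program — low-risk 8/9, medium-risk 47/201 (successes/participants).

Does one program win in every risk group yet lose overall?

No

Low-risk: the mentoring program 12/16 = 75.0%, the job-training program 8/9 = 88.9% → the job-training program
Medium-risk: the mentoring program 84/244 = 34.4%, the job-training program 47/201 = 23.4% → the mentoring program
Overall: the mentoring program 96/260 = 36.9%, the job-training program 55/210 = 26.2% → the mentoring program
Neither sweeps: the mentoring program wins 1 of 2 groups, the job-training program wins 1. The mentoring program wins overall but not every group — no Simpson reversal.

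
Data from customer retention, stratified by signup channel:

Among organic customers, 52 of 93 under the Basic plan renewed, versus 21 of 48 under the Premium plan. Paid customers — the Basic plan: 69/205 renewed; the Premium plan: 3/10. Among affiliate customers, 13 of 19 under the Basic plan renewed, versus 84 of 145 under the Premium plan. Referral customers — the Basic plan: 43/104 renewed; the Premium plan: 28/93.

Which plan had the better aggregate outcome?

the Premium plan

Organic: the Basic plan 52/93 = 55.9%, the Premium plan 21/48 = 43.8% → the Basic plan
Paid: the Basic plan 69/205 = 33.7%, the Premium plan 3/10 = 30.0% → the Basic plan
Affiliate: the Basic plan 13/19 = 68.4%, the Premium plan 84/145 = 57.9% → the Basic plan
Referral: the Basic plan 43/104 = 41.3%, the Premium plan 28/93 = 30.1% → the Basic plan
Overall: the Basic plan 177/421 = 42.0%, the Premium plan 136/296 = 45.9% → the Premium plan
(The Basic plan wins every signup group but the Premium plan wins overall — the Basic plan's customers skew toward the low-rate paid group.)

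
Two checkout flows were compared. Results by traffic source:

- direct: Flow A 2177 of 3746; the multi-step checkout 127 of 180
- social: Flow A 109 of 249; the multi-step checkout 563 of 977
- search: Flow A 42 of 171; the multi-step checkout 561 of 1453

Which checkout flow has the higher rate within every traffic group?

the multi-step checkout

Direct: Flow A 2177/3746 = 58.1%, the multi-step checkout 127/180 = 70.6% → the multi-step checkout
Social: Flow A 109/249 = 43.8%, the multi-step checkout 563/977 = 57.6% → the multi-step checkout
Search: Flow A 42/171 = 24.6%, the multi-step checkout 561/1453 = 38.6% → the multi-step checkout
The multi-step checkout has the higher rate in all 3 groups.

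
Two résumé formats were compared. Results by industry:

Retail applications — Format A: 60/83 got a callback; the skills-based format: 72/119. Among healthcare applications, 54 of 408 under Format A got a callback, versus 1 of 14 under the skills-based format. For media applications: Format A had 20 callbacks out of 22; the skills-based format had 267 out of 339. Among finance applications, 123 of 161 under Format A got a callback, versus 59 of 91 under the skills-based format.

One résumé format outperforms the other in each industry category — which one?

Retail: Format A 60/83 = 72.3%, the skills-based format 72/119 = 60.5% → Format A
Healthcare: Format A 54/408 = 13.2%, the skills-based format 1/14 = 7.1% → Format A
Media: Format A 20/22 = 90.9%, the skills-based format 267/339 = 78.8% → Format A
Finance: Format A 123/161 = 76.4%, the skills-based format 59/91 = 64.8% → Format A
Format A has the higher rate in all 4 groups.

Format A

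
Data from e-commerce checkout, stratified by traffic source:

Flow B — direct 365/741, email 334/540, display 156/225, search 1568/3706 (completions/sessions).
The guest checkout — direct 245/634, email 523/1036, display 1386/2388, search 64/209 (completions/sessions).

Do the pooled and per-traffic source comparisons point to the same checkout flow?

No

Direct: Flow B 365/741 = 49.3%, the guest checkout 245/634 = 38.6% → Flow B
Email: Flow B 334/540 = 61.9%, the guest checkout 523/1036 = 50.5% → Flow B
Display: Flow B 156/225 = 69.3%, the guest checkout 1386/2388 = 58.0% → Flow B
Search: Flow B 1568/3706 = 42.3%, the guest checkout 64/209 = 30.6% → Flow B
Overall: Flow B 2423/5212 = 46.5%, the guest checkout 2218/4267 = 52.0% → the guest checkout
Flow B wins each traffic group but the guest checkout wins overall — the comparison reverses. Flow B's sessions skew toward search, which has a lower base rate.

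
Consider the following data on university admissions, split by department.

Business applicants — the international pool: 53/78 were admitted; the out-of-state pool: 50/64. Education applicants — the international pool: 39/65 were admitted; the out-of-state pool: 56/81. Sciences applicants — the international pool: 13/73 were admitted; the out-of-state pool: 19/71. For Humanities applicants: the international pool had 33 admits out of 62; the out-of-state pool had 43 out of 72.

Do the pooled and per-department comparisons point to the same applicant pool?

Yes

Business: the international pool 53/78 = 67.9%, the out-of-state pool 50/64 = 78.1% → the out-of-state pool
Education: the international pool 39/65 = 60.0%, the out-of-state pool 56/81 = 69.1% → the out-of-state pool
Sciences: the international pool 13/73 = 17.8%, the out-of-state pool 19/71 = 26.8% → the out-of-state pool
Humanities: the international pool 33/62 = 53.2%, the out-of-state pool 43/72 = 59.7% → the out-of-state pool
Overall: the international pool 138/278 = 49.6%, the out-of-state pool 168/288 = 58.3% → the out-of-state pool
The out-of-state pool wins overall and in every department group — no reversal.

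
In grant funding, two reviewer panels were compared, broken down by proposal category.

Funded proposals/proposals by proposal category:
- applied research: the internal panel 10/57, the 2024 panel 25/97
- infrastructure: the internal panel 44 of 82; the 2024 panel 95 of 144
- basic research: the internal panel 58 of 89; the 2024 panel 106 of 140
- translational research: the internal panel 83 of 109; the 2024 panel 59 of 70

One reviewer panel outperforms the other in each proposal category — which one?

Applied research: the internal panel 10/57 = 17.5%, the 2024 panel 25/97 = 25.8% → the 2024 panel
Infrastructure: the internal panel 44/82 = 53.7%, the 2024 panel 95/144 = 66.0% → the 2024 panel
Basic research: the internal panel 58/89 = 65.2%, the 2024 panel 106/140 = 75.7% → the 2024 panel
Translational research: the internal panel 83/109 = 76.1%, the 2024 panel 59/70 = 84.3% → the 2024 panel
The 2024 panel has the higher rate in all 4 groups.

the 2024 panel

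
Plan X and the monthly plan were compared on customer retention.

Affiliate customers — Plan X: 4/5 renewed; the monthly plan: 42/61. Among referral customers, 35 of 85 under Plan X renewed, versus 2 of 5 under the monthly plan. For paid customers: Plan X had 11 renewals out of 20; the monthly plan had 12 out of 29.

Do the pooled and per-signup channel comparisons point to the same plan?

No

Affiliate: Plan X 4/5 = 80.0%, the monthly plan 42/61 = 68.9% → Plan X
Referral: Plan X 35/85 = 41.2%, the monthly plan 2/5 = 40.0% → Plan X
Paid: Plan X 11/20 = 55.0%, the monthly plan 12/29 = 41.4% → Plan X
Overall: Plan X 50/110 = 45.5%, the monthly plan 56/95 = 58.9% → the monthly plan
Plan X wins each signup group but the monthly plan wins overall — the comparison reverses. Plan X's customers skew toward referral, which has a lower base rate.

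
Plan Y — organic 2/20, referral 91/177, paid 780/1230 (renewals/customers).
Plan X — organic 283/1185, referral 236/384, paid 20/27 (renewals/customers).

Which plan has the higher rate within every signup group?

Organic: Plan Y 2/20 = 10.0%, Plan X 283/1185 = 23.9% → Plan X
Referral: Plan Y 91/177 = 51.4%, Plan X 236/384 = 61.5% → Plan X
Paid: Plan Y 780/1230 = 63.4%, Plan X 20/27 = 74.1% → Plan X
Plan X has the higher rate in all 3 groups.

Plan X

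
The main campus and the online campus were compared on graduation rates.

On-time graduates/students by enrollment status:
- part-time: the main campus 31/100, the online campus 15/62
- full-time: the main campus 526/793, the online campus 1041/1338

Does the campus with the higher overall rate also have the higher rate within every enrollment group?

Part-time: the main campus 31/100 = 31.0%, the online campus 15/62 = 24.2% → the main campus
Full-time: the main campus 526/793 = 66.3%, the online campus 1041/1338 = 77.8% → the online campus
Overall: the main campus 557/893 = 62.4%, the online campus 1056/1400 = 75.4% → the online campus
Neither sweeps: the main campus wins 1 of 2 groups, the online campus wins 1. The online campus wins overall but not every group — no Simpson reversal.

No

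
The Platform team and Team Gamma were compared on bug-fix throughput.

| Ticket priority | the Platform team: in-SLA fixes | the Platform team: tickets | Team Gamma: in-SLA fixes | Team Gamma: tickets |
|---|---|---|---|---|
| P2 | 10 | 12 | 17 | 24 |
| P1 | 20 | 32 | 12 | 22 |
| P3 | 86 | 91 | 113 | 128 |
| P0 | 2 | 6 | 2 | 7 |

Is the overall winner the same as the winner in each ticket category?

Yes

P2: the Platform team 10/12 = 83.3%, Team Gamma 17/24 = 70.8% → the Platform team
P1: the Platform team 20/32 = 62.5%, Team Gamma 12/22 = 54.5% → the Platform team
P3: the Platform team 86/91 = 94.5%, Team Gamma 113/128 = 88.3% → the Platform team
P0: the Platform team 2/6 = 33.3%, Team Gamma 2/7 = 28.6% → the Platform team
Overall: the Platform team 118/141 = 83.7%, Team Gamma 144/181 = 79.6% → the Platform team
The Platform team wins overall and in every ticket group — no reversal.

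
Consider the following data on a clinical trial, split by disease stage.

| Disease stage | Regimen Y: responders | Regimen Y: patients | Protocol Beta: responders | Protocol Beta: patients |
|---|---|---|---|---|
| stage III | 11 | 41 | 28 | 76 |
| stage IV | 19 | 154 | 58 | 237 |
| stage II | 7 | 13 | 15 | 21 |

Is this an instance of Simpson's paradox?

Stage III: Regimen Y 11/41 = 26.8%, Protocol Beta 28/76 = 36.8% → Protocol Beta
Stage IV: Regimen Y 19/154 = 12.3%, Protocol Beta 58/237 = 24.5% → Protocol Beta
Stage II: Regimen Y 7/13 = 53.8%, Protocol Beta 15/21 = 71.4% → Protocol Beta
Overall: Regimen Y 37/208 = 17.8%, Protocol Beta 101/334 = 30.2% → Protocol Beta
Protocol Beta wins overall and in every disease group — no reversal.

No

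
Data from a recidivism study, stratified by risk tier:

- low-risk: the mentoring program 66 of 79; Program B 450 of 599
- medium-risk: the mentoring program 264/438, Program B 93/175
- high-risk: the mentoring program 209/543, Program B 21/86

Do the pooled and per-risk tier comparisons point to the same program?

Low-risk: the mentoring program 66/79 = 83.5%, Program B 450/599 = 75.1% → the mentoring program
Medium-risk: the mentoring program 264/438 = 60.3%, Program B 93/175 = 53.1% → the mentoring program
High-risk: the mentoring program 209/543 = 38.5%, Program B 21/86 = 24.4% → the mentoring program
Overall: the mentoring program 539/1060 = 50.8%, Program B 564/860 = 65.6% → Program B
The mentoring program wins each risk group but Program B wins overall — the comparison reverses. The mentoring program's participants skew toward high-risk, which has a lower base rate.

No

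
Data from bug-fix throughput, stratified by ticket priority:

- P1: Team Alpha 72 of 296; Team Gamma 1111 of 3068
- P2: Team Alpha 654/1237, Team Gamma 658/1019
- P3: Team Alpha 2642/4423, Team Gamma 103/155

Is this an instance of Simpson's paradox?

P1: Team Alpha 72/296 = 24.3%, Team Gamma 1111/3068 = 36.2% → Team Gamma
P2: Team Alpha 654/1237 = 52.9%, Team Gamma 658/1019 = 64.6% → Team Gamma
P3: Team Alpha 2642/4423 = 59.7%, Team Gamma 103/155 = 66.5% → Team Gamma
Overall: Team Alpha 3368/5956 = 56.5%, Team Gamma 1872/4242 = 44.1% → Team Alpha
Team Gamma wins each ticket group but Team Alpha wins overall — the comparison reverses. Team Gamma's tickets skew toward P1, which has a lower base rate.

Yes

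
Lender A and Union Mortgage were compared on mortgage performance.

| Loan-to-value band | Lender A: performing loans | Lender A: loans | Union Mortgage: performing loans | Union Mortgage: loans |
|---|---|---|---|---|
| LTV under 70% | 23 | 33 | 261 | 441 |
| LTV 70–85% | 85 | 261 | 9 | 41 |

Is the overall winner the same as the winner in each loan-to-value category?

LTV under 70%: Lender A 23/33 = 69.7%, Union Mortgage 261/441 = 59.2% → Lender A
LTV 70–85%: Lender A 85/261 = 32.6%, Union Mortgage 9/41 = 22.0% → Lender A
Overall: Lender A 108/294 = 36.7%, Union Mortgage 270/482 = 56.0% → Union Mortgage
Lender A wins each loan-to-value group but Union Mortgage wins overall — the comparison reverses. Lender A's loans skew toward LTV 70–85%, which has a lower base rate.

No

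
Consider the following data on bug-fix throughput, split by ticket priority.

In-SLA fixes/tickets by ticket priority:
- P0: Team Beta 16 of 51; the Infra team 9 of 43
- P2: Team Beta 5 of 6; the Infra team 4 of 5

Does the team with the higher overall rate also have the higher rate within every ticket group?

P0: Team Beta 16/51 = 31.4%, the Infra team 9/43 = 20.9% → Team Beta
P2: Team Beta 5/6 = 83.3%, the Infra team 4/5 = 80.0% → Team Beta
Overall: Team Beta 21/57 = 36.8%, the Infra team 13/48 = 27.1% → Team Beta
Team Beta wins overall and in every ticket group — no reversal.

Yes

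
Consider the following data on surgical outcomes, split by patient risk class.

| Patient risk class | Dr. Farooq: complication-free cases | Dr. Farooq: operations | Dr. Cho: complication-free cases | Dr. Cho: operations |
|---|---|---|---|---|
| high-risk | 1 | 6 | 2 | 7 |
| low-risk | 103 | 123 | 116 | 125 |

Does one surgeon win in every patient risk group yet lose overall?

No

High-risk: Dr. Farooq 1/6 = 16.7%, Dr. Cho 2/7 = 28.6% → Dr. Cho
Low-risk: Dr. Farooq 103/123 = 83.7%, Dr. Cho 116/125 = 92.8% → Dr. Cho
Overall: Dr. Farooq 104/129 = 80.6%, Dr. Cho 118/132 = 89.4% → Dr. Cho
Dr. Cho wins overall and in every patient risk group — no reversal.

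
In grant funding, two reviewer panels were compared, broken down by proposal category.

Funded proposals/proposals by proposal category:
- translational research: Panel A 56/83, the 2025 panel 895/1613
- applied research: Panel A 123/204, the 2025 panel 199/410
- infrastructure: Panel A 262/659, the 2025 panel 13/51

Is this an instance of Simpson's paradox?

Yes

Translational research: Panel A 56/83 = 67.5%, the 2025 panel 895/1613 = 55.5% → Panel A
Applied research: Panel A 123/204 = 60.3%, the 2025 panel 199/410 = 48.5% → Panel A
Infrastructure: Panel A 262/659 = 39.8%, the 2025 panel 13/51 = 25.5% → Panel A
Overall: Panel A 441/946 = 46.6%, the 2025 panel 1107/2074 = 53.4% → the 2025 panel
Panel A wins each proposal group but the 2025 panel wins overall — the comparison reverses. Panel A's proposals skew toward infrastructure, which has a lower base rate.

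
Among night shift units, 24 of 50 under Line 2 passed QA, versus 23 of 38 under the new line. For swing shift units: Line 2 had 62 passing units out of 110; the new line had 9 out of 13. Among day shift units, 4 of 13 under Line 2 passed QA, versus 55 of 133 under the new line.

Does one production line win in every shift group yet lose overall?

Yes

Night shift: Line 2 24/50 = 48.0%, the new line 23/38 = 60.5% → the new line
Swing shift: Line 2 62/110 = 56.4%, the new line 9/13 = 69.2% → the new line
Day shift: Line 2 4/13 = 30.8%, the new line 55/133 = 41.4% → the new line
Overall: Line 2 90/173 = 52.0%, the new line 87/184 = 47.3% → Line 2
The new line wins each shift group but Line 2 wins overall — the comparison reverses. The new line's units skew toward day shift, which has a lower base rate.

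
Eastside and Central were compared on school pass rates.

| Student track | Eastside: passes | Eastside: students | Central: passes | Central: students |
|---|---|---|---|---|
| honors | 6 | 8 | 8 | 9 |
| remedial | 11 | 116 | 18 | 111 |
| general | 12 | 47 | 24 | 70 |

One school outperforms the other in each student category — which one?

Central

Honors: Eastside 6/8 = 75.0%, Central 8/9 = 88.9% → Central
Remedial: Eastside 11/116 = 9.5%, Central 18/111 = 16.2% → Central
General: Eastside 12/47 = 25.5%, Central 24/70 = 34.3% → Central
Central has the higher rate in all 3 groups.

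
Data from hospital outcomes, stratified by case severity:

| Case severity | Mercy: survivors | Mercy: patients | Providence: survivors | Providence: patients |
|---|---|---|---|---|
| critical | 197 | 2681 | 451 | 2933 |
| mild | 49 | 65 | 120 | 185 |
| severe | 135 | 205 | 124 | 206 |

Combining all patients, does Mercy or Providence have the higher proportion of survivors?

Critical: Mercy 197/2681 = 7.3%, Providence 451/2933 = 15.4% → Providence
Mild: Mercy 49/65 = 75.4%, Providence 120/185 = 64.9% → Mercy
Severe: Mercy 135/205 = 65.9%, Providence 124/206 = 60.2% → Mercy
Overall: Mercy 381/2951 = 12.9%, Providence 695/3324 = 20.9% → Providence
(Neither sweeps every case group, but Providence has the higher pooled rate.)

Providence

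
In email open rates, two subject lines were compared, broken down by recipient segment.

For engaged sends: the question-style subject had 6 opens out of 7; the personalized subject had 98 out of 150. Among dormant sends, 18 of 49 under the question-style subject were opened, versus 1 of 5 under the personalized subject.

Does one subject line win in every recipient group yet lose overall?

Yes

Engaged: the question-style subject 6/7 = 85.7%, the personalized subject 98/150 = 65.3% → the question-style subject
Dormant: the question-style subject 18/49 = 36.7%, the personalized subject 1/5 = 20.0% → the question-style subject
Overall: the question-style subject 24/56 = 42.9%, the personalized subject 99/155 = 63.9% → the personalized subject
The question-style subject wins each recipient group but the personalized subject wins overall — the comparison reverses. The question-style subject's sends skew toward dormant, which has a lower base rate.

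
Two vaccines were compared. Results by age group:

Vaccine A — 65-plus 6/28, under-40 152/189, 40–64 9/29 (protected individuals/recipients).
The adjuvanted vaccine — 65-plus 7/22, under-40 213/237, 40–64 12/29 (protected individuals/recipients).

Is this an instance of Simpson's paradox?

No

65-plus: Vaccine A 6/28 = 21.4%, the adjuvanted vaccine 7/22 = 31.8% → the adjuvanted vaccine
Under-40: Vaccine A 152/189 = 80.4%, the adjuvanted vaccine 213/237 = 89.9% → the adjuvanted vaccine
40–64: Vaccine A 9/29 = 31.0%, the adjuvanted vaccine 12/29 = 41.4% → the adjuvanted vaccine
Overall: Vaccine A 167/246 = 67.9%, the adjuvanted vaccine 232/288 = 80.6% → the adjuvanted vaccine
The adjuvanted vaccine wins overall and in every age group — no reversal.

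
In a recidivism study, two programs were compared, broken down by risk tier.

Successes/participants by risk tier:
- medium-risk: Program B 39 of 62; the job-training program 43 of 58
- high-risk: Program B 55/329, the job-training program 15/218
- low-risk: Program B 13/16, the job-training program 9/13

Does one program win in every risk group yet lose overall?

No

Medium-risk: Program B 39/62 = 62.9%, the job-training program 43/58 = 74.1% → the job-training program
High-risk: Program B 55/329 = 16.7%, the job-training program 15/218 = 6.9% → Program B
Low-risk: Program B 13/16 = 81.2%, the job-training program 9/13 = 69.2% → Program B
Overall: Program B 107/407 = 26.3%, the job-training program 67/289 = 23.2% → Program B
Neither sweeps: Program B wins 2 of 3 groups, the job-training program wins 1. Program B wins overall but not every group — no Simpson reversal.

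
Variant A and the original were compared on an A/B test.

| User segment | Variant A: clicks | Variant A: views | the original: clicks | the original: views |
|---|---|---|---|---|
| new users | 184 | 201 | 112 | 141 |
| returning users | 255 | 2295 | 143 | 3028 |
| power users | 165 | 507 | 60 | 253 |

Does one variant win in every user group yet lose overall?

New users: Variant A 184/201 = 91.5%, the original 112/141 = 79.4% → Variant A
Returning users: Variant A 255/2295 = 11.1%, the original 143/3028 = 4.7% → Variant A
Power users: Variant A 165/507 = 32.5%, the original 60/253 = 23.7% → Variant A
Overall: Variant A 604/3003 = 20.1%, the original 315/3422 = 9.2% → Variant A
Variant A wins overall and in every user group — no reversal.

No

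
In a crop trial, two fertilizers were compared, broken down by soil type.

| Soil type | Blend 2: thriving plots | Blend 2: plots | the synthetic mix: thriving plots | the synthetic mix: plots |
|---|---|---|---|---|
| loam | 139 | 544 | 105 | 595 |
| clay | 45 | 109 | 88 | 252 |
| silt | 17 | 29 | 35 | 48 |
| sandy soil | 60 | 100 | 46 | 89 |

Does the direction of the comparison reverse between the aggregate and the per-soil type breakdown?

No

Loam: Blend 2 139/544 = 25.6%, the synthetic mix 105/595 = 17.6% → Blend 2
Clay: Blend 2 45/109 = 41.3%, the synthetic mix 88/252 = 34.9% → Blend 2
Silt: Blend 2 17/29 = 58.6%, the synthetic mix 35/48 = 72.9% → the synthetic mix
Sandy soil: Blend 2 60/100 = 60.0%, the synthetic mix 46/89 = 51.7% → Blend 2
Overall: Blend 2 261/782 = 33.4%, the synthetic mix 274/984 = 27.8% → Blend 2
Neither sweeps: Blend 2 wins 3 of 4 groups, the synthetic mix wins 1. Blend 2 wins overall but not every group — no Simpson reversal.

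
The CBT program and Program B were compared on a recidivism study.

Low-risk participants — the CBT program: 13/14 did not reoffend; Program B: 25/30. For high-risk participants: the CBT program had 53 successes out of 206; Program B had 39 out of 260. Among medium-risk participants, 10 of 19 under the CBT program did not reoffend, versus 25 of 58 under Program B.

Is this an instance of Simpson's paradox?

Low-risk: the CBT program 13/14 = 92.9%, Program B 25/30 = 83.3% → the CBT program
High-risk: the CBT program 53/206 = 25.7%, Program B 39/260 = 15.0% → the CBT program
Medium-risk: the CBT program 10/19 = 52.6%, Program B 25/58 = 43.1% → the CBT program
Overall: the CBT program 76/239 = 31.8%, Program B 89/348 = 25.6% → the CBT program
The CBT program wins overall and in every risk group — no reversal.

No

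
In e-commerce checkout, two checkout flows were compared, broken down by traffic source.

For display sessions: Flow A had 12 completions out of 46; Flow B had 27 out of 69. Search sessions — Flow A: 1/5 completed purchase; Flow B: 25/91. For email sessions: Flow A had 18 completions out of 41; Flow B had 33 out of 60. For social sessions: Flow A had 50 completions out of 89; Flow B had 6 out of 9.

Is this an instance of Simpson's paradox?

Display: Flow A 12/46 = 26.1%, Flow B 27/69 = 39.1% → Flow B
Search: Flow A 1/5 = 20.0%, Flow B 25/91 = 27.5% → Flow B
Email: Flow A 18/41 = 43.9%, Flow B 33/60 = 55.0% → Flow B
Social: Flow A 50/89 = 56.2%, Flow B 6/9 = 66.7% → Flow B
Overall: Flow A 81/181 = 44.8%, Flow B 91/229 = 39.7% → Flow A
Flow B wins each traffic group but Flow A wins overall — the comparison reverses. Flow B's sessions skew toward search, which has a lower base rate.

Yes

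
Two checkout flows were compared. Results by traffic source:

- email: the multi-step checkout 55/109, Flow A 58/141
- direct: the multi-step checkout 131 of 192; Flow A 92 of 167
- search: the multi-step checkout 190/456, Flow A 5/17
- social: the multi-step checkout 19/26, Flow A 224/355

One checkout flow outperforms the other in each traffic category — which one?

the multi-step checkout

Email: the multi-step checkout 55/109 = 50.5%, Flow A 58/141 = 41.1% → the multi-step checkout
Direct: the multi-step checkout 131/192 = 68.2%, Flow A 92/167 = 55.1% → the multi-step checkout
Search: the multi-step checkout 190/456 = 41.7%, Flow A 5/17 = 29.4% → the multi-step checkout
Social: the multi-step checkout 19/26 = 73.1%, Flow A 224/355 = 63.1% → the multi-step checkout
The multi-step checkout has the higher rate in all 4 groups.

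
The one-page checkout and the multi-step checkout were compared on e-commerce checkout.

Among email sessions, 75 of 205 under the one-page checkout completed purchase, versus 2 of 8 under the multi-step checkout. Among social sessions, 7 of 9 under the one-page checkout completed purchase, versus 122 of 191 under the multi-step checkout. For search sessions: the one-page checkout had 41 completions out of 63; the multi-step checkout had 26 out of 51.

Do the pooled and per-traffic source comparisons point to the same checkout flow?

No

Email: the one-page checkout 75/205 = 36.6%, the multi-step checkout 2/8 = 25.0% → the one-page checkout
Social: the one-page checkout 7/9 = 77.8%, the multi-step checkout 122/191 = 63.9% → the one-page checkout
Search: the one-page checkout 41/63 = 65.1%, the multi-step checkout 26/51 = 51.0% → the one-page checkout
Overall: the one-page checkout 123/277 = 44.4%, the multi-step checkout 150/250 = 60.0% → the multi-step checkout
The one-page checkout wins each traffic group but the multi-step checkout wins overall — the comparison reverses. The one-page checkout's sessions skew toward email, which has a lower base rate.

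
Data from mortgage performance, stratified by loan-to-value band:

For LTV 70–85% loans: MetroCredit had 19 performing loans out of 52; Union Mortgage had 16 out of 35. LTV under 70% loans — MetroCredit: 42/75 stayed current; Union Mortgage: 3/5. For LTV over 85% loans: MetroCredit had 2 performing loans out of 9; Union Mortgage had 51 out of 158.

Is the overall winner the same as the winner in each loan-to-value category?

LTV 70–85%: MetroCredit 19/52 = 36.5%, Union Mortgage 16/35 = 45.7% → Union Mortgage
LTV under 70%: MetroCredit 42/75 = 56.0%, Union Mortgage 3/5 = 60.0% → Union Mortgage
LTV over 85%: MetroCredit 2/9 = 22.2%, Union Mortgage 51/158 = 32.3% → Union Mortgage
Overall: MetroCredit 63/136 = 46.3%, Union Mortgage 70/198 = 35.4% → MetroCredit
Union Mortgage wins each loan-to-value group but MetroCredit wins overall — the comparison reverses. Union Mortgage's loans skew toward LTV over 85%, which has a lower base rate.

No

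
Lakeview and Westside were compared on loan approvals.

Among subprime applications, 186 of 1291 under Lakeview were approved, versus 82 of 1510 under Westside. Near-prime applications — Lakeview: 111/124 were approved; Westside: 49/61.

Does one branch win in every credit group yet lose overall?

No

Subprime: Lakeview 186/1291 = 14.4%, Westside 82/1510 = 5.4% → Lakeview
Near-prime: Lakeview 111/124 = 89.5%, Westside 49/61 = 80.3% → Lakeview
Overall: Lakeview 297/1415 = 21.0%, Westside 131/1571 = 8.3% → Lakeview
Lakeview wins overall and in every credit group — no reversal.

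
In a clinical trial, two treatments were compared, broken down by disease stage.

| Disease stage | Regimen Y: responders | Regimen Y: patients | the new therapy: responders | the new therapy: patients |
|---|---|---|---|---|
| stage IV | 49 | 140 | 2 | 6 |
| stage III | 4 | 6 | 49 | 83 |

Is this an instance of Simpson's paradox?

Yes

Stage IV: Regimen Y 49/140 = 35.0%, the new therapy 2/6 = 33.3% → Regimen Y
Stage III: Regimen Y 4/6 = 66.7%, the new therapy 49/83 = 59.0% → Regimen Y
Overall: Regimen Y 53/146 = 36.3%, the new therapy 51/89 = 57.3% → the new therapy
Regimen Y wins each disease group but the new therapy wins overall — the comparison reverses. Regimen Y's patients skew toward stage IV, which has a lower base rate.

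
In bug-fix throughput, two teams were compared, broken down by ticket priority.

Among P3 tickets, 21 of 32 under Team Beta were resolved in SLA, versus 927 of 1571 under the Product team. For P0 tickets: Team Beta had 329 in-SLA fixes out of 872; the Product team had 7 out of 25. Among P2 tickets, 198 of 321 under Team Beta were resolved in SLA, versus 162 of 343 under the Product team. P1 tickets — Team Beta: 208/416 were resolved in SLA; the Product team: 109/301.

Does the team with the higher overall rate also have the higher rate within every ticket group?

No

P3: Team Beta 21/32 = 65.6%, the Product team 927/1571 = 59.0% → Team Beta
P0: Team Beta 329/872 = 37.7%, the Product team 7/25 = 28.0% → Team Beta
P2: Team Beta 198/321 = 61.7%, the Product team 162/343 = 47.2% → Team Beta
P1: Team Beta 208/416 = 50.0%, the Product team 109/301 = 36.2% → Team Beta
Overall: Team Beta 756/1641 = 46.1%, the Product team 1205/2240 = 53.8% → the Product team
Team Beta wins each ticket group but the Product team wins overall — the comparison reverses. Team Beta's tickets skew toward P0, which has a lower base rate.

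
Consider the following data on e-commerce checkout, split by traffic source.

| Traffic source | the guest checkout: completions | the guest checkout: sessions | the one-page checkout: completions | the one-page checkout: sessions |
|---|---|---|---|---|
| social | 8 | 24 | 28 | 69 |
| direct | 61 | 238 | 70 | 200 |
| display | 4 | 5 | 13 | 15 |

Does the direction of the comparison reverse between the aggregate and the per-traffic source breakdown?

Social: the guest checkout 8/24 = 33.3%, the one-page checkout 28/69 = 40.6% → the one-page checkout
Direct: the guest checkout 61/238 = 25.6%, the one-page checkout 70/200 = 35.0% → the one-page checkout
Display: the guest checkout 4/5 = 80.0%, the one-page checkout 13/15 = 86.7% → the one-page checkout
Overall: the guest checkout 73/267 = 27.3%, the one-page checkout 111/284 = 39.1% → the one-page checkout
The one-page checkout wins overall and in every traffic group — no reversal.

No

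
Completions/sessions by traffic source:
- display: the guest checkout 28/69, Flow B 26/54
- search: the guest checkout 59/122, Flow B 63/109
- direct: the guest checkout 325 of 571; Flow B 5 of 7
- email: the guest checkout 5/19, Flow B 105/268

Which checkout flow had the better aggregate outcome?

the guest checkout

Display: the guest checkout 28/69 = 40.6%, Flow B 26/54 = 48.1% → Flow B
Search: the guest checkout 59/122 = 48.4%, Flow B 63/109 = 57.8% → Flow B
Direct: the guest checkout 325/571 = 56.9%, Flow B 5/7 = 71.4% → Flow B
Email: the guest checkout 5/19 = 26.3%, Flow B 105/268 = 39.2% → Flow B
Overall: the guest checkout 417/781 = 53.4%, Flow B 199/438 = 45.4% → the guest checkout
(Flow B wins every traffic group but the guest checkout wins overall — Flow B's sessions skew toward the low-rate email group.)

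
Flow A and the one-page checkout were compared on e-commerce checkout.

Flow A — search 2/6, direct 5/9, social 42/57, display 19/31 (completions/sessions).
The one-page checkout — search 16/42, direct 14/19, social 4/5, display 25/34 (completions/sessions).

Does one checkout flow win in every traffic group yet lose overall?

Search: Flow A 2/6 = 33.3%, the one-page checkout 16/42 = 38.1% → the one-page checkout
Direct: Flow A 5/9 = 55.6%, the one-page checkout 14/19 = 73.7% → the one-page checkout
Social: Flow A 42/57 = 73.7%, the one-page checkout 4/5 = 80.0% → the one-page checkout
Display: Flow A 19/31 = 61.3%, the one-page checkout 25/34 = 73.5% → the one-page checkout
Overall: Flow A 68/103 = 66.0%, the one-page checkout 59/100 = 59.0% → Flow A
The one-page checkout wins each traffic group but Flow A wins overall — the comparison reverses. The one-page checkout's sessions skew toward search, which has a lower base rate.

Yes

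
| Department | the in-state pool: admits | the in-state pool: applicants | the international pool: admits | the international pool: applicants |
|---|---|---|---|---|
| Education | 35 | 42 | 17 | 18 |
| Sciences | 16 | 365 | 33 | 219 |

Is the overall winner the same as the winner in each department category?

Education: the in-state pool 35/42 = 83.3%, the international pool 17/18 = 94.4% → the international pool
Sciences: the in-state pool 16/365 = 4.4%, the international pool 33/219 = 15.1% → the international pool
Overall: the in-state pool 51/407 = 12.5%, the international pool 50/237 = 21.1% → the international pool
The international pool wins overall and in every department group — no reversal.

Yes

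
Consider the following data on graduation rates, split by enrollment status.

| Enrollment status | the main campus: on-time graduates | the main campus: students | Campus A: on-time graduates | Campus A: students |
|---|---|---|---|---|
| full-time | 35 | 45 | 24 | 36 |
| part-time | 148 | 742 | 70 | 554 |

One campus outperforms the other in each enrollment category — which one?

the main campus

Full-time: the main campus 35/45 = 77.8%, Campus A 24/36 = 66.7% → the main campus
Part-time: the main campus 148/742 = 19.9%, Campus A 70/554 = 12.6% → the main campus
The main campus has the higher rate in both groups.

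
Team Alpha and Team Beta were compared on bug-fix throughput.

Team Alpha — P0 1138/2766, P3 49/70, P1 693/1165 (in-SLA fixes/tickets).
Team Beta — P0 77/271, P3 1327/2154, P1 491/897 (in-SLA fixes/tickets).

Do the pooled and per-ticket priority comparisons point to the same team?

No

P0: Team Alpha 1138/2766 = 41.1%, Team Beta 77/271 = 28.4% → Team Alpha
P3: Team Alpha 49/70 = 70.0%, Team Beta 1327/2154 = 61.6% → Team Alpha
P1: Team Alpha 693/1165 = 59.5%, Team Beta 491/897 = 54.7% → Team Alpha
Overall: Team Alpha 1880/4001 = 47.0%, Team Beta 1895/3322 = 57.0% → Team Beta
Team Alpha wins each ticket group but Team Beta wins overall — the comparison reverses. Team Alpha's tickets skew toward P0, which has a lower base rate.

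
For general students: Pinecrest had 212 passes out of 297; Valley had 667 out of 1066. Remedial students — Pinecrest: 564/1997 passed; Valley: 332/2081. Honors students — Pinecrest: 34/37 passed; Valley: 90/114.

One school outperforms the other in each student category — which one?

General: Pinecrest 212/297 = 71.4%, Valley 667/1066 = 62.6% → Pinecrest
Remedial: Pinecrest 564/1997 = 28.2%, Valley 332/2081 = 16.0% → Pinecrest
Honors: Pinecrest 34/37 = 91.9%, Valley 90/114 = 78.9% → Pinecrest
Pinecrest has the higher rate in all 3 groups.

Pinecrest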